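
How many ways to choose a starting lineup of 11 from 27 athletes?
C(27,11) = 27!/(11!×16!) = 13037895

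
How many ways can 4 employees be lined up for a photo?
4! = 24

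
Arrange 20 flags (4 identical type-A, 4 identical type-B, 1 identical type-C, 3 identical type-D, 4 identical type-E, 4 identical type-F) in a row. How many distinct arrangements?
20! / (4! × 4! × 1! × 3! × 4! × 4!) = 1222160940000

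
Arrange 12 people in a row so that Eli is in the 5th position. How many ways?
Fix one position: (12-1)! = 39916800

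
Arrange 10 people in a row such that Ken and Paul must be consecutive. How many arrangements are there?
Treat the 2 as one block: (10-2+1)! × 2! = 362880 × 2 = 725760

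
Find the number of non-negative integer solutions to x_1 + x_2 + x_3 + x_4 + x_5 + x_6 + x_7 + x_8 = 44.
C(44+8-1, 8-1) = C(51, 7) = 115775100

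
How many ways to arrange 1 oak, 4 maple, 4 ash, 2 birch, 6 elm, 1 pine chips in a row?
18! / (1! × 4! × 4! × 2! × 6! × 1!) = 7718911200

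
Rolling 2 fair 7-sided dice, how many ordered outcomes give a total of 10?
Coefficient of x^10 in (x + x² + ... + x^7)^2. By inclusion-exclusion on dice exceeding 7: Σ_j (-1)^j C(2,j)·C(10-1-7j, 1) = C(2,0)·C(9,1) - C(2,1)·C(2,1) = 1·9 - 2·2 = 5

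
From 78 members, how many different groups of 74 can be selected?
C(78,74) = 78!/(74!×4!) = 1426425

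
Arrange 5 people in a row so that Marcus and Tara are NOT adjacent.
Total - adjacent = 5! - (5-1)!×2 = 120 - 48 = 72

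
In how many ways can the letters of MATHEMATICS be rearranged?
11! / (2! × 2! × 2! × 1! × 1! × 1! × 1! × 1!) = 4989600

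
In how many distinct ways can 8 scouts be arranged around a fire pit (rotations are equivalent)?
Circular: fix one position, arrange the rest. (8-1)! = 5040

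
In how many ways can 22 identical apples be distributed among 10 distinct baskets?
C(22+10-1, 10-1) = C(31, 9) = 20160075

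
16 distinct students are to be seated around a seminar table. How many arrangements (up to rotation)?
Circular: fix one position, arrange the rest. (16-1)! = 1307674368000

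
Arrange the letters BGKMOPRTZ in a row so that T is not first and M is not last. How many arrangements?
By inclusion-exclusion: 9! - 2×(9-1)! + (9-2)! = 362880 - 80640 + 5040 = 287280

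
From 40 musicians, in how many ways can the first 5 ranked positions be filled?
P(40,5) = 40!/(40-5)! = 78960960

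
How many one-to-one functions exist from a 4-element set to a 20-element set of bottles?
P(20,4) = 20!/(20-4)! = 116280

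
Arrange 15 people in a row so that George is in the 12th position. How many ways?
Fix one position: (15-1)! = 87178291200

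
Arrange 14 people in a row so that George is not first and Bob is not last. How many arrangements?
By inclusion-exclusion: 14! - 2×(14-1)! + (14-2)! = 87178291200 - 12454041600 + 479001600 = 75203251200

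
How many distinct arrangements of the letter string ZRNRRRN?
7! / (2! × 1! × 4!) = 105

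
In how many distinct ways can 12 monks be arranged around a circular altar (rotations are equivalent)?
Circular: fix one position, arrange the rest. (12-1)! = 39916800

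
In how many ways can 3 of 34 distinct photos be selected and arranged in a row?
P(34,3) = 34!/(34-3)! = 35904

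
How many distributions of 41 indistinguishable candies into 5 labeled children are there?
C(41+5-1, 5-1) = C(45, 4) = 148995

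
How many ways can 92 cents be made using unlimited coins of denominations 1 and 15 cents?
Coefficient of x^92 in 1/(1-x^1) · 1/(1-x^15). Use j coins of 15 for j = 0..⌊92/15⌋ = 6, the rest in 1s: 6 + 1 = 7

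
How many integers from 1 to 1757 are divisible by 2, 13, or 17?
⌊1757/2⌋+⌊1757/13⌋+⌊1757/17⌋ - ⌊1757/26⌋-⌊1757/34⌋-⌊1757/221⌋ + ⌊1757/442⌋ = 878+135+103 - 67-51-7 + 3 = 994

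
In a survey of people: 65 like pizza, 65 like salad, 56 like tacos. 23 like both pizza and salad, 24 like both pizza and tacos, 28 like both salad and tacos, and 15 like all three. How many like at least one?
|A∪B∪C| = 65+65+56-23-24-28+15 = 126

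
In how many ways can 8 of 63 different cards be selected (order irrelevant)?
C(63,8) = 63!/(8!×55!) = 3872894697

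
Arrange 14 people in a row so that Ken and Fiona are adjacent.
Treat as block: (14-1)! × 2! = 6227020800 × 2 = 12454041600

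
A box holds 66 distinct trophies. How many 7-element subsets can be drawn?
C(66,7) = 66!/(7!×59!) = 778789440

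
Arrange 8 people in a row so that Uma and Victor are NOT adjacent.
Total - adjacent = 8! - (8-1)!×2 = 40320 - 10080 = 30240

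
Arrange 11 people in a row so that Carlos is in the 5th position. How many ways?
Fix one position: (11-1)! = 3628800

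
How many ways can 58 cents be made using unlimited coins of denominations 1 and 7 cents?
Coefficient of x^58 in 1/(1-x^1) · 1/(1-x^7). Use j coins of 7 for j = 0..⌊58/7⌋ = 8, the rest in 1s: 8 + 1 = 9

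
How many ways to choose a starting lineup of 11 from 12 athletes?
C(12,11) = 12!/(11!×1!) = 12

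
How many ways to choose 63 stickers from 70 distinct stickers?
C(70,63) = 70!/(63!×7!) = 1198774720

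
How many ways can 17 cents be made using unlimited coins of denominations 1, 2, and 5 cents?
Coefficient of x^17 in 1/(1-x^1) · 1/(1-x^2) · 1/(1-x^5). Case on j = number of 5-cent coins (j = 0..3); remainder r = 17 - 5j is made from {1,2} in ⌊r/2⌋+1 ways. r = 17, 12, 7, 2 → 9 + 7 + 4 + 2 = 22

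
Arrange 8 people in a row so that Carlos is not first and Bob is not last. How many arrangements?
By inclusion-exclusion: 8! - 2×(8-1)! + (8-2)! = 40320 - 10080 + 720 = 30960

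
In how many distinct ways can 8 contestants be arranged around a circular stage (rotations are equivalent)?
Circular: fix one position, arrange the rest. (8-1)! = 5040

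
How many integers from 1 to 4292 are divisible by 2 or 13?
⌊4292/2⌋ + ⌊4292/13⌋ - ⌊4292/26⌋ = 2146 + 330 - 165 = 2311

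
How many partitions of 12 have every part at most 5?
Let r_j(i) = number of partitions of i into parts ≤ j, for i = 0..12. r_1(i) = 1 for all i; r_j(i) = r_{j-1}(i) + r_j(i-j). Rows j = 2..5: ≤2: 1 1 2 2 3 3 4 4 5 5 6 6 7; ≤3: 1 1 2 3 4 5 7 8 10 12 14 16 19; ≤4: 1 1 2 3 5 6 9 11 15 18 23 27 34; ≤5: 1 1 2 3 5 7 10 13 18 23 30 37 47. r_5(12) = 47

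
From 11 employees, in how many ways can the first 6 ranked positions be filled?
P(11,6) = 11!/(11-6)! = 332640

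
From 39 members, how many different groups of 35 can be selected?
C(39,35) = 39!/(35!×4!) = 82251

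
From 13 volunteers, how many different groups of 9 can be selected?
C(13,9) = 13!/(9!×4!) = 715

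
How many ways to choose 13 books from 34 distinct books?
C(34,13) = 34!/(13!×21!) = 927983760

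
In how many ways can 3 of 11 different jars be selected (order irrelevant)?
C(11,3) = 11!/(3!×8!) = 165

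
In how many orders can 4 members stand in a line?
4! = 24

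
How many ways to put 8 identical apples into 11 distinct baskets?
C(8+11-1, 11-1) = C(18, 10) = 43758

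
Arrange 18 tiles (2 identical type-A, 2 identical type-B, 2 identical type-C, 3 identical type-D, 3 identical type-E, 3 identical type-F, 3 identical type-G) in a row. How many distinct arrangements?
18! / (2! × 2! × 2! × 3! × 3! × 3! × 3!) = 617512896000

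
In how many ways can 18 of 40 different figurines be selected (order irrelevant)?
C(40,18) = 40!/(18!×22!) = 113380261800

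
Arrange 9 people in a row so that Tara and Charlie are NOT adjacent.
Total - adjacent = 9! - (9-1)!×2 = 362880 - 80640 = 282240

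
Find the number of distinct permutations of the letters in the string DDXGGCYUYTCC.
12! / (3! × 2! × 1! × 1! × 2! × 2! × 1!) = 9979200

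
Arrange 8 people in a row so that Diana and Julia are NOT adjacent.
Total - adjacent = 8! - (8-1)!×2 = 40320 - 10080 = 30240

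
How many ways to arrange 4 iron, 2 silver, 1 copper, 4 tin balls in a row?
11! / (4! × 2! × 1! × 4!) = 34650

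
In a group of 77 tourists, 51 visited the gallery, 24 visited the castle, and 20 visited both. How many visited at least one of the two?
|A∪B| = |A| + |B| - |A∩B| = 51 + 24 - 20 = 55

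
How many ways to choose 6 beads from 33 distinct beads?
C(33,6) = 33!/(6!×27!) = 1107568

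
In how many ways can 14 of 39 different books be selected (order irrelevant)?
C(39,14) = 39!/(14!×25!) = 15084504396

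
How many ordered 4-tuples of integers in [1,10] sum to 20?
Coefficient of x^20 in (x + x² + ... + x^10)^4. By inclusion-exclusion on dice exceeding 10: Σ_j (-1)^j C(4,j)·C(20-1-10j, 3) = C(4,0)·C(19,3) - C(4,1)·C(9,3) = 1·969 - 4·84 = 633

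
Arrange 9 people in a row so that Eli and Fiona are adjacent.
Treat as block: (9-1)! × 2! = 40320 × 2 = 80640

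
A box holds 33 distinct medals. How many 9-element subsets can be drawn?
C(33,9) = 33!/(9!×24!) = 38567100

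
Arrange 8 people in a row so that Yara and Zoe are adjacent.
Treat as block: (8-1)! × 2! = 5040 × 2 = 10080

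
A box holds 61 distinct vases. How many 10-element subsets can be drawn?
C(61,10) = 61!/(10!×51!) = 90177170226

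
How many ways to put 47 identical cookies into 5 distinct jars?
C(47+5-1, 5-1) = C(51, 4) = 249900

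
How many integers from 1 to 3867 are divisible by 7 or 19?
⌊3867/7⌋ + ⌊3867/19⌋ - ⌊3867/133⌋ = 552 + 203 - 29 = 726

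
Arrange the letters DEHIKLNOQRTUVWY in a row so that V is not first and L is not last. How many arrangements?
By inclusion-exclusion: 15! - 2×(15-1)! + (15-2)! = 1307674368000 - 174356582400 + 6227020800 = 1139544806400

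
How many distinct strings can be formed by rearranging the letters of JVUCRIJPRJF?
11! / (2! × 3! × 1! × 1! × 1! × 1! × 1! × 1!) = 3326400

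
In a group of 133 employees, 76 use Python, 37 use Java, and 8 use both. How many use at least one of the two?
|A∪B| = |A| + |B| - |A∩B| = 76 + 37 - 8 = 105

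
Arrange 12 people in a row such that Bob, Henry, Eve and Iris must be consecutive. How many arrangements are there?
Treat the 4 as one block: (12-4+1)! × 4! = 362880 × 24 = 8709120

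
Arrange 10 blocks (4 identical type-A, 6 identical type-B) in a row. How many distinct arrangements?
10! / (4! × 6!) = 210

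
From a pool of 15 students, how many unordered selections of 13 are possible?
C(15,13) = 15!/(13!×2!) = 105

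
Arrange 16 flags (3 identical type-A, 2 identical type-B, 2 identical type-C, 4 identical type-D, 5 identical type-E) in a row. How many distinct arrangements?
16! / (3! × 2! × 2! × 4! × 5!) = 302702400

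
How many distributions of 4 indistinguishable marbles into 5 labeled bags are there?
C(4+5-1, 5-1) = C(8, 4) = 70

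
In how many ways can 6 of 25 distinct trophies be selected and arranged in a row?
P(25,6) = 25!/(25-6)! = 127512000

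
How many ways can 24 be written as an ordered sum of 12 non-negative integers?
C(24+12-1, 12-1) = C(35, 11) = 417225900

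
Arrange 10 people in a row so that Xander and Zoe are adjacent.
Treat as block: (10-1)! × 2! = 362880 × 2 = 725760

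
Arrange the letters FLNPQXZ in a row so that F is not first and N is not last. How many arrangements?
By inclusion-exclusion: 7! - 2×(7-1)! + (7-2)! = 5040 - 1440 + 120 = 3720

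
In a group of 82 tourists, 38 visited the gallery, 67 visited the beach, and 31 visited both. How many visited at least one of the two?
|A∪B| = |A| + |B| - |A∩B| = 38 + 67 - 31 = 74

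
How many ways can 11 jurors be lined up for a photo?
11! = 39916800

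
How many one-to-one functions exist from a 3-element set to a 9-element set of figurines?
P(9,3) = 9!/(9-3)! = 504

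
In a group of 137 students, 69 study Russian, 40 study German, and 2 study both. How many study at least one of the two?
|A∪B| = |A| + |B| - |A∩B| = 69 + 40 - 2 = 107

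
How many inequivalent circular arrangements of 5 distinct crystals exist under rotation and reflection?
(5-1)!/2 = 24/2 = 12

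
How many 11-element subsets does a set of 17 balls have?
C(17,11) = 17!/(11!×6!) = 12376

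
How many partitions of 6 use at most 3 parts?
By conjugation, equals partitions of 6 into parts ≤ 3. Let r_j(i) = number of partitions of i into parts ≤ j, for i = 0..6. r_1(i) = 1 for all i; r_j(i) = r_{j-1}(i) + r_j(i-j). Rows j = 2..3: ≤2: 1 1 2 2 3 3 4; ≤3: 1 1 2 3 4 5 7. r_3(6) = 7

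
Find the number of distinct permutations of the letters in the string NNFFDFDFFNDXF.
13! / (3! × 1! × 6! × 3!) = 240240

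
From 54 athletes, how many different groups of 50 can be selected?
C(54,50) = 54!/(50!×4!) = 316251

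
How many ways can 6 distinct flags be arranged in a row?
6! = 720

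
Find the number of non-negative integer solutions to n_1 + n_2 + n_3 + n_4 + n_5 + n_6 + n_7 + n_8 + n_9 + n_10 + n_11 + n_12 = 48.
C(48+12-1, 12-1) = C(59, 11) = 279871768995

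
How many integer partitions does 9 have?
Pentagonal recurrence p(n) = p(n-1) + p(n-2) - p(n-5) - p(n-7) + p(n-12) + p(n-15) - ... gives p(0..8) = 1, 1, 2, 3, 5, 7, 11, 15, 22. p(9) = p(8) + p(7) - p(4) - p(2) = 22 + 15 - 5 - 2 = 30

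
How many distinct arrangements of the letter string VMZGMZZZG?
9! / (2! × 2! × 1! × 4!) = 3780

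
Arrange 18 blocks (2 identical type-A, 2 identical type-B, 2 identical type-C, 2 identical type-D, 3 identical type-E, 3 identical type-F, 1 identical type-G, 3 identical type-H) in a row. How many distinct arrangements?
18! / (2! × 2! × 2! × 2! × 3! × 3! × 1! × 3!) = 1852538688000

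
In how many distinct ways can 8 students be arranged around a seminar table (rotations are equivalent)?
Circular: fix one position, arrange the rest. (8-1)! = 5040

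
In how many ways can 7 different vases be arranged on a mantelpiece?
7! = 5040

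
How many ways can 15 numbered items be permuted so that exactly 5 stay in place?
Choose the 5 fixed points C(15,5) = 3003, derange the rest: !10 = Σ_{j=0}^{10} (-1)^j·10!/j! = 3628800 - 3628800 + 1814400 - 604800 + 151200 - 30240 + 5040 - 720 + 90 - 10 + 1 = 1334961. Product = 3003 × 1334961 = 4008887883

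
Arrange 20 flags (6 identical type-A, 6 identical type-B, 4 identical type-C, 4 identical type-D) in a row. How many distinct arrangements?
20! / (6! × 6! × 4! × 4!) = 8147739600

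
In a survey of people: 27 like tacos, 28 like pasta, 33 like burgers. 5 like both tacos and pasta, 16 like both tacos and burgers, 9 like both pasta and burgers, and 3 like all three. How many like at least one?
|A∪B∪C| = 27+28+33-5-16-9+3 = 61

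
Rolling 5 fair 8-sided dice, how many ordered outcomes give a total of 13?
Coefficient of x^13 in (x + x² + ... + x^8)^5. By inclusion-exclusion on dice exceeding 8: Σ_j (-1)^j C(5,j)·C(13-1-8j, 4) = C(5,0)·C(12,4) - C(5,1)·C(4,4) = 1·495 - 5·1 = 490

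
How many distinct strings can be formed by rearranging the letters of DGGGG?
5! / (4! × 1!) = 5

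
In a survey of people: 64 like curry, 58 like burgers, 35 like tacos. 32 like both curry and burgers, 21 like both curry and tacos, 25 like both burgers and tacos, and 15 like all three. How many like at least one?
|A∪B∪C| = 64+58+35-32-21-25+15 = 94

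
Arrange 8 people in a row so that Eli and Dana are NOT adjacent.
Total - adjacent = 8! - (8-1)!×2 = 40320 - 10080 = 30240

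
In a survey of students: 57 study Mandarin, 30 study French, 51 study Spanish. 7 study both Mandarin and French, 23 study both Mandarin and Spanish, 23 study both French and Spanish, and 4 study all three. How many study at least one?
|A∪B∪C| = 57+30+51-7-23-23+4 = 89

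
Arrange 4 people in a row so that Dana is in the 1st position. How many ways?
Fix one position: (4-1)! = 6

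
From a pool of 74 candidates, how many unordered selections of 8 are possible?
C(74,8) = 74!/(8!×66!) = 15071474661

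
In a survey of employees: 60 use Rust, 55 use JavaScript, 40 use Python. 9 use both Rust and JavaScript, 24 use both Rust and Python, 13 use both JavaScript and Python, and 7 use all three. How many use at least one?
|A∪B∪C| = 60+55+40-9-24-13+7 = 116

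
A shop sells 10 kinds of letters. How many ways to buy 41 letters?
C(41+10-1, 10-1) = C(50, 9) = 2505433700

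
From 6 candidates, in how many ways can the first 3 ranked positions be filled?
P(6,3) = 6!/(6-3)! = 120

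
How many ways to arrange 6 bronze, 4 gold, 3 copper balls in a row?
13! / (6! × 4! × 3!) = 60060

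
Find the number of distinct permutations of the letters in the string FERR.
4! / (2! × 1! × 1!) = 12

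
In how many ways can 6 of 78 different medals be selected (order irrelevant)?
C(78,6) = 78!/(6!×72!) = 256851595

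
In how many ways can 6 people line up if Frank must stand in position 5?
Fix one position: (6-1)! = 120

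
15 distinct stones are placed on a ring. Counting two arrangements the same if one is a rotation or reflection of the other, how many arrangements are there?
(15-1)!/2 = 87178291200/2 = 43589145600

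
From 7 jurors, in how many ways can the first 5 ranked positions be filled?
P(7,5) = 7!/(7-5)! = 2520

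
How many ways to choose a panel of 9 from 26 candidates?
C(26,9) = 26!/(9!×17!) = 3124550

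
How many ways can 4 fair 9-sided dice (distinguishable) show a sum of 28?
Coefficient of x^28 in (x + x² + ... + x^9)^4. By inclusion-exclusion on dice exceeding 9: Σ_j (-1)^j C(4,j)·C(28-1-9j, 3) = C(4,0)·C(27,3) - C(4,1)·C(18,3) + C(4,2)·C(9,3) = 1·2925 - 4·816 + 6·84 = 165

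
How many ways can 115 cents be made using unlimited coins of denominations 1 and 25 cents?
Coefficient of x^115 in 1/(1-x^1) · 1/(1-x^25). Use j coins of 25 for j = 0..⌊115/25⌋ = 4, the rest in 1s: 4 + 1 = 5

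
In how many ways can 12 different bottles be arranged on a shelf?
12! = 479001600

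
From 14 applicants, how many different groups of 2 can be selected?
C(14,2) = 14!/(2!×12!) = 91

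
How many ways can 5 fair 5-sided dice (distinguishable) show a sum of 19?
Coefficient of x^19 in (x + x² + ... + x^5)^5. By inclusion-exclusion on dice exceeding 5: Σ_j (-1)^j C(5,j)·C(19-1-5j, 4) = C(5,0)·C(18,4) - C(5,1)·C(13,4) + C(5,2)·C(8,4) = 1·3060 - 5·715 + 10·70 = 185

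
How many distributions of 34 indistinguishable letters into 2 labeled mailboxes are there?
C(34+2-1, 2-1) = C(35, 1) = 35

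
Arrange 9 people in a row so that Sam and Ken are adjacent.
Treat as block: (9-1)! × 2! = 40320 × 2 = 80640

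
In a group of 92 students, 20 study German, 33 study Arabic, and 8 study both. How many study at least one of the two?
|A∪B| = |A| + |B| - |A∩B| = 20 + 33 - 8 = 45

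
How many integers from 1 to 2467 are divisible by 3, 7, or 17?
⌊2467/3⌋+⌊2467/7⌋+⌊2467/17⌋ - ⌊2467/21⌋-⌊2467/51⌋-⌊2467/119⌋ + ⌊2467/357⌋ = 822+352+145 - 117-48-20 + 6 = 1140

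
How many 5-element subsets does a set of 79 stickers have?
C(79,5) = 79!/(5!×74!) = 22537515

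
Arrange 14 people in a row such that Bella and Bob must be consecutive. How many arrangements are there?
Treat the 2 as one block: (14-2+1)! × 2! = 6227020800 × 2 = 12454041600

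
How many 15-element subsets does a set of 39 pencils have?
C(39,15) = 39!/(15!×24!) = 25140840660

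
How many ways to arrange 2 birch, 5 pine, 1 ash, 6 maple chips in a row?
14! / (2! × 5! × 1! × 6!) = 504504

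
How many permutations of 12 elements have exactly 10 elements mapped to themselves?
Choose the 10 fixed points C(12,10) = 66, derange the rest: !2 = Σ_{j=0}^{2} (-1)^j·2!/j! = 2 - 2 + 1 = 1. Product = 66 × 1 = 66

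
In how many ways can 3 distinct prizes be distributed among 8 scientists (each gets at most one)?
P(8,3) = 8!/(8-3)! = 336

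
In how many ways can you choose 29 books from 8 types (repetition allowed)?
C(29+8-1, 8-1) = C(36, 7) = 8347680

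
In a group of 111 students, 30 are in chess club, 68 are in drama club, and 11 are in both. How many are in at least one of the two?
|A∪B| = |A| + |B| - |A∩B| = 30 + 68 - 11 = 87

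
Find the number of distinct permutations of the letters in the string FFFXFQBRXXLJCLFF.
16! / (1! × 1! × 3! × 2! × 1! × 1! × 1! × 6!) = 2421619200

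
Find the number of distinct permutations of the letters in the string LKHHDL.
6! / (2! × 2! × 1! × 1!) = 180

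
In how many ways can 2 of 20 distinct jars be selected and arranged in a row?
P(20,2) = 20!/(20-2)! = 380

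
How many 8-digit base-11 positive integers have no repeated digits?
First digit: 10 choices (nonzero). Then descending: 10 × 10 × 9 × 8 × 7 × 6 × 5 × 4 = 6048000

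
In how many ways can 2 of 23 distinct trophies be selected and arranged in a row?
P(23,2) = 23!/(23-2)! = 506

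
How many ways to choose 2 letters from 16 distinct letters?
C(16,2) = 16!/(2!×14!) = 120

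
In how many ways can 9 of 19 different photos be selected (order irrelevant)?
C(19,9) = 19!/(9!×10!) = 92378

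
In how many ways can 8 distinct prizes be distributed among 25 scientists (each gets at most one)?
P(25,8) = 25!/(25-8)! = 43609104000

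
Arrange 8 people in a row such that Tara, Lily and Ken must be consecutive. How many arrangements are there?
Treat the 3 as one block: (8-3+1)! × 3! = 720 × 6 = 4320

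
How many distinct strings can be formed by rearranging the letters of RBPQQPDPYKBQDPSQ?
16! / (1! × 1! × 2! × 2! × 1! × 4! × 4! × 1!) = 9081072000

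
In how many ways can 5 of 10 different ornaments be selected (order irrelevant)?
C(10,5) = 10!/(5!×5!) = 252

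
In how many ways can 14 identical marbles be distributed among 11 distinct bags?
C(14+11-1, 11-1) = C(24, 10) = 1961256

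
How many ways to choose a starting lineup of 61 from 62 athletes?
C(62,61) = 62!/(61!×1!) = 62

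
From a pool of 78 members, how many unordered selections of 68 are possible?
C(78,68) = 78!/(68!×10!) = 1258315963905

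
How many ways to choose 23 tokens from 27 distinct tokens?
C(27,23) = 27!/(23!×4!) = 17550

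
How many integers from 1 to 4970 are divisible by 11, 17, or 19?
⌊4970/11⌋+⌊4970/17⌋+⌊4970/19⌋ - ⌊4970/187⌋-⌊4970/209⌋-⌊4970/323⌋ + ⌊4970/3553⌋ = 451+292+261 - 26-23-15 + 1 = 941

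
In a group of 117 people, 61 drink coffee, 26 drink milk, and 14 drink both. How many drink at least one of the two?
|A∪B| = |A| + |B| - |A∩B| = 61 + 26 - 14 = 73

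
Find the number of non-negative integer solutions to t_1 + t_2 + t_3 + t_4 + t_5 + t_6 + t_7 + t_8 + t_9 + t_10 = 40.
C(40+10-1, 10-1) = C(49, 9) = 2054455634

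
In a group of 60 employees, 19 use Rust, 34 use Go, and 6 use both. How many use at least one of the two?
|A∪B| = |A| + |B| - |A∩B| = 19 + 34 - 6 = 47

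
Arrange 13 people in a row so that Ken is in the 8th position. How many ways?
Fix one position: (13-1)! = 479001600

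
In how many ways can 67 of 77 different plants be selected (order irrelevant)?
C(77,67) = 77!/(67!×10!) = 1096993404430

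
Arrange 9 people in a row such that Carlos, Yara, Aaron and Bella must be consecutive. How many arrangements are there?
Treat the 4 as one block: (9-4+1)! × 4! = 720 × 24 = 17280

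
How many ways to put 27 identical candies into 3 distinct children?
C(27+3-1, 3-1) = C(29, 2) = 406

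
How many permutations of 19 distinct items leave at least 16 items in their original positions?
Exactly j fixed points: C(19,j)·!(19-j); sum over j ≥ 16 (derangement numbers via !m = (m-1)·(!(m-1) + !(m-2)): !0..!3 = 1, 0, 1, 2). Σ_{j=16}^{19} C(19,j)·!(19-j) = C(19,16)·!3 + C(19,17)·!2 + C(19,18)·!1 + C(19,19)·!0 = 969·2 + 171·1 + 19·0 + 1·1 = 2110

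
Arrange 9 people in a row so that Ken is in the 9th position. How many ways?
Fix one position: (9-1)! = 40320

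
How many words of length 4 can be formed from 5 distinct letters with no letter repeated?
P(5,4) = 5!/(5-4)! = 120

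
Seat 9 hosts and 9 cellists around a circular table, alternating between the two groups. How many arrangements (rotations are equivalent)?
Fix one of the hosts: (9-1)! ways for the remaining hosts, × 9! ways for the cellists = 40320 × 362880 = 14631321600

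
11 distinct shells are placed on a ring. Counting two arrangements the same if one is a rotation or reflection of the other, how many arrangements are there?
(11-1)!/2 = 3628800/2 = 1814400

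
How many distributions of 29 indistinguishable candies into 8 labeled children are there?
C(29+8-1, 8-1) = C(36, 7) = 8347680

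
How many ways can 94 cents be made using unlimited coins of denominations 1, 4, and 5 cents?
Coefficient of x^94 in 1/(1-x^1) · 1/(1-x^4) · 1/(1-x^5). Case on j = number of 5-cent coins (j = 0..18); remainder r = 94 - 5j is made from {1,4} in ⌊r/4⌋+1 ways. r = 94, 89, 84, 79, 74, 69, 64, 59, 54, 49, 44, 39, 34, 29, 24, 19, 14, 9, 4 → 24 + 23 + 22 + 20 + 19 + 18 + 17 + 15 + 14 + 13 + 12 + 10 + 9 + 8 + 7 + 5 + 4 + 3 + 2 = 245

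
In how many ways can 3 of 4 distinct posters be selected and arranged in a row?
P(4,3) = 4!/(4-3)! = 24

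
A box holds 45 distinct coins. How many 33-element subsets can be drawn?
C(45,33) = 45!/(33!×12!) = 28760021745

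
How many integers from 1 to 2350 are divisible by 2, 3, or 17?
⌊2350/2⌋+⌊2350/3⌋+⌊2350/17⌋ - ⌊2350/6⌋-⌊2350/34⌋-⌊2350/51⌋ + ⌊2350/102⌋ = 1175+783+138 - 391-69-46 + 23 = 1613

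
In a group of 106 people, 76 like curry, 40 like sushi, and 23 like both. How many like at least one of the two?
|A∪B| = |A| + |B| - |A∩B| = 76 + 40 - 23 = 93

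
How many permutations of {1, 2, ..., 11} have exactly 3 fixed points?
Choose the 3 fixed points C(11,3) = 165, derange the rest: !8 = Σ_{j=0}^{8} (-1)^j·8!/j! = 40320 - 40320 + 20160 - 6720 + 1680 - 336 + 56 - 8 + 1 = 14833. Product = 165 × 14833 = 2447445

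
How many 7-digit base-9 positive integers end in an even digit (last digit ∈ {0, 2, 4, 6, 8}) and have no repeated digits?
Last∈{0,2,4,6,8}. Last=0: 20160. Last nonzero: 4×7×P(7,5) = 70560. Total = 90720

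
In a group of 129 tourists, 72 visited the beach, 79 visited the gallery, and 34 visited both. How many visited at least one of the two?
|A∪B| = |A| + |B| - |A∩B| = 72 + 79 - 34 = 117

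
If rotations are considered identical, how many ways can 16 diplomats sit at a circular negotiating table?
Circular: fix one position, arrange the rest. (16-1)! = 1307674368000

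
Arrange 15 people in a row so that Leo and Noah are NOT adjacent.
Total - adjacent = 15! - (15-1)!×2 = 1307674368000 - 174356582400 = 1133317785600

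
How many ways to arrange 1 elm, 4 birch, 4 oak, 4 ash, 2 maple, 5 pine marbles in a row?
20! / (1! × 4! × 4! × 4! × 2! × 5!) = 733296564000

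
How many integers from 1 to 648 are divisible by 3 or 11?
⌊648/3⌋ + ⌊648/11⌋ - ⌊648/33⌋ = 216 + 58 - 19 = 255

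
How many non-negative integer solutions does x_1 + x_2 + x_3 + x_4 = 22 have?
C(22+4-1, 4-1) = C(25, 3) = 2300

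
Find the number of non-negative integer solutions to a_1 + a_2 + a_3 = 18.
C(18+3-1, 3-1) = C(20, 2) = 190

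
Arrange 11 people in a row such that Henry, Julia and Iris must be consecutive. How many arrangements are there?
Treat the 3 as one block: (11-3+1)! × 3! = 362880 × 6 = 2177280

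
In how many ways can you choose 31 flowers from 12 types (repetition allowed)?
C(31+12-1, 12-1) = C(42, 11) = 4280561376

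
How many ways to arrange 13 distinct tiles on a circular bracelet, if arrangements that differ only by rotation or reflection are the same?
(13-1)!/2 = 479001600/2 = 239500800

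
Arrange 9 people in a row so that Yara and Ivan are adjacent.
Treat as block: (9-1)! × 2! = 40320 × 2 = 80640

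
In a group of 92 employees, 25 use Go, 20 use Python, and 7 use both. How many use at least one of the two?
|A∪B| = |A| + |B| - |A∩B| = 25 + 20 - 7 = 38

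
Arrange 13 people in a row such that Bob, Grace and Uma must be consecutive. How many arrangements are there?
Treat the 3 as one block: (13-3+1)! × 3! = 39916800 × 6 = 239500800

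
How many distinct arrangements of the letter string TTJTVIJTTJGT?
12! / (6! × 1! × 1! × 3! × 1!) = 110880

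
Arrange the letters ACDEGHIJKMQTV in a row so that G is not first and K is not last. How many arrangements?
By inclusion-exclusion: 13! - 2×(13-1)! + (13-2)! = 6227020800 - 958003200 + 39916800 = 5308934400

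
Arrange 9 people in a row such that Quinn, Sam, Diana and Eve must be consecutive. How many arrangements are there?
Treat the 4 as one block: (9-4+1)! × 4! = 720 × 24 = 17280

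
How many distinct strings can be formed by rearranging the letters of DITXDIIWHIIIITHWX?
17! / (7! × 2! × 2! × 2! × 2! × 2!) = 2205403200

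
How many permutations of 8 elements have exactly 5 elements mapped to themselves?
Choose the 5 fixed points C(8,5) = 56, derange the rest: !3 = Σ_{j=0}^{3} (-1)^j·3!/j! = 6 - 6 + 3 - 1 = 2. Product = 56 × 2 = 112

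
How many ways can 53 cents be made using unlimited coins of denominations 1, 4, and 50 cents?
Coefficient of x^53 in 1/(1-x^1) · 1/(1-x^4) · 1/(1-x^50). Case on j = number of 50-cent coins (j = 0..1); remainder r = 53 - 50j is made from {1,4} in ⌊r/4⌋+1 ways. r = 53, 3 → 14 + 1 = 15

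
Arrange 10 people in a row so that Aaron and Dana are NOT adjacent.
Total - adjacent = 10! - (10-1)!×2 = 3628800 - 725760 = 2903040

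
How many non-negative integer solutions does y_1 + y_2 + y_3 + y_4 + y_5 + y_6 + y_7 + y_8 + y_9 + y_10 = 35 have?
C(35+10-1, 10-1) = C(44, 9) = 708930508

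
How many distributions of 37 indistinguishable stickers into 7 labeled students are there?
C(37+7-1, 7-1) = C(43, 6) = 6096454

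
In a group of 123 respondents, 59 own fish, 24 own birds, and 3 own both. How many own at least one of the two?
|A∪B| = |A| + |B| - |A∩B| = 59 + 24 - 3 = 80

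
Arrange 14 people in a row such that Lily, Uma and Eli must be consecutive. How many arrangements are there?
Treat the 3 as one block: (14-3+1)! × 3! = 479001600 × 6 = 2874009600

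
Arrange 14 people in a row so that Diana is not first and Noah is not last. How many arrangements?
By inclusion-exclusion: 14! - 2×(14-1)! + (14-2)! = 87178291200 - 12454041600 + 479001600 = 75203251200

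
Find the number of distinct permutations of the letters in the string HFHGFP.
6! / (2! × 2! × 1! × 1!) = 180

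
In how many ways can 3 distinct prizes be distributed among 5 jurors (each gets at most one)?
P(5,3) = 5!/(5-3)! = 60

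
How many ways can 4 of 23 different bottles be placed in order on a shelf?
P(23,4) = 23!/(23-4)! = 212520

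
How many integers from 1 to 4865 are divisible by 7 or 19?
⌊4865/7⌋ + ⌊4865/19⌋ - ⌊4865/133⌋ = 695 + 256 - 36 = 915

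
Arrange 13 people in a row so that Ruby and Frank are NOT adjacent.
Total - adjacent = 13! - (13-1)!×2 = 6227020800 - 958003200 = 5269017600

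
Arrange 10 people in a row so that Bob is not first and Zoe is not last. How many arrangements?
By inclusion-exclusion: 10! - 2×(10-1)! + (10-2)! = 3628800 - 725760 + 40320 = 2943360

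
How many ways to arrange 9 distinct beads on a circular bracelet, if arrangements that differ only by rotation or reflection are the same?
(9-1)!/2 = 40320/2 = 20160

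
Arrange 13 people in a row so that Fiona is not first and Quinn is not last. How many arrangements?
By inclusion-exclusion: 13! - 2×(13-1)! + (13-2)! = 6227020800 - 958003200 + 39916800 = 5308934400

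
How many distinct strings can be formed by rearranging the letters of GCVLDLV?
7! / (1! × 1! × 1! × 2! × 2!) = 1260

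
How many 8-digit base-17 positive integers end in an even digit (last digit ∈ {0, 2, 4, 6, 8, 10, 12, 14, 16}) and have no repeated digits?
Last∈{0,2,4,6,8,10,12,14,16}. Last=0: 57657600. Last nonzero: 8×15×P(15,6) = 432432000. Total = 490089600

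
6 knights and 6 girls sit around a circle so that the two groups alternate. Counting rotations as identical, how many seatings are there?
Fix one of the knights: (6-1)! ways for the remaining knights, × 6! ways for the girls = 120 × 720 = 86400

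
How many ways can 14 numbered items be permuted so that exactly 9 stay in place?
Choose the 9 fixed points C(14,9) = 2002, derange the rest: !5 = Σ_{j=0}^{5} (-1)^j·5!/j! = 120 - 120 + 60 - 20 + 5 - 1 = 44. Product = 2002 × 44 = 88088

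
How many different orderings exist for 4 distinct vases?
4! = 24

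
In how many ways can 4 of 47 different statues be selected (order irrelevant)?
C(47,4) = 47!/(4!×43!) = 178365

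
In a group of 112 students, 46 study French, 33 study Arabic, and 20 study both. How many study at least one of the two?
|A∪B| = |A| + |B| - |A∩B| = 46 + 33 - 20 = 59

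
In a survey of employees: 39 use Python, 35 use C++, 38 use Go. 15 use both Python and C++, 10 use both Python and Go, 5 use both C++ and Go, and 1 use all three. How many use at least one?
|A∪B∪C| = 39+35+38-15-10-5+1 = 83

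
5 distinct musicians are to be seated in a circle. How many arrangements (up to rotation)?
Circular: fix one position, arrange the rest. (5-1)! = 24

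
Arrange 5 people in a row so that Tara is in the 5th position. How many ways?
Fix one position: (5-1)! = 24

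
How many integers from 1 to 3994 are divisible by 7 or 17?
⌊3994/7⌋ + ⌊3994/17⌋ - ⌊3994/119⌋ = 570 + 234 - 33 = 771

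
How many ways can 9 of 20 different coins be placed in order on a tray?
P(20,9) = 20!/(20-9)! = 60949324800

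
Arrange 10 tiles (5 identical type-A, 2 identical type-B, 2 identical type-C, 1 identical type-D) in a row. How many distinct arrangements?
10! / (5! × 2! × 2! × 1!) = 7560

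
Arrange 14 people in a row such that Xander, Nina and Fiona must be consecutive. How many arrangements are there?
Treat the 3 as one block: (14-3+1)! × 3! = 479001600 × 6 = 2874009600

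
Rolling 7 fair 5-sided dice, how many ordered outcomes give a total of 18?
Coefficient of x^18 in (x + x² + ... + x^5)^7. By inclusion-exclusion on dice exceeding 5: Σ_j (-1)^j C(7,j)·C(18-1-5j, 6) = C(7,0)·C(17,6) - C(7,1)·C(12,6) + C(7,2)·C(7,6) = 1·12376 - 7·924 + 21·7 = 6055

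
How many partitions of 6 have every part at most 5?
Let r_j(i) = number of partitions of i into parts ≤ j, for i = 0..6. r_1(i) = 1 for all i; r_j(i) = r_{j-1}(i) + r_j(i-j). Rows j = 2..5: ≤2: 1 1 2 2 3 3 4; ≤3: 1 1 2 3 4 5 7; ≤4: 1 1 2 3 5 6 9; ≤5: 1 1 2 3 5 7 10. r_5(6) = 10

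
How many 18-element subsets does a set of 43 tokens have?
C(43,18) = 43!/(18!×25!) = 608359048206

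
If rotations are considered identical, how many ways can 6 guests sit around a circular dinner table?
Circular: fix one position, arrange the rest. (6-1)! = 120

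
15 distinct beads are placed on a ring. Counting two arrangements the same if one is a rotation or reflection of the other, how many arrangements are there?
(15-1)!/2 = 87178291200/2 = 43589145600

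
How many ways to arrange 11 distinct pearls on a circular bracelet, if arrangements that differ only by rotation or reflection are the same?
(11-1)!/2 = 3628800/2 = 1814400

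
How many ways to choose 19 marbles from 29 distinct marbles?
C(29,19) = 29!/(19!×10!) = 20030010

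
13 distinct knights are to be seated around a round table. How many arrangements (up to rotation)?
Circular: fix one position, arrange the rest. (13-1)! = 479001600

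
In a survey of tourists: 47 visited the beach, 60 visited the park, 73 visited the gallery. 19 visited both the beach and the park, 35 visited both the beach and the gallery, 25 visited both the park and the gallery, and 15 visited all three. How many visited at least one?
|A∪B∪C| = 47+60+73-19-35-25+15 = 116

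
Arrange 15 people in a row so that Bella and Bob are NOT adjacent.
Total - adjacent = 15! - (15-1)!×2 = 1307674368000 - 174356582400 = 1133317785600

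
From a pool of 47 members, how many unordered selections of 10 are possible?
C(47,10) = 47!/(10!×37!) = 5178066751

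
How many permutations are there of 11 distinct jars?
11! = 39916800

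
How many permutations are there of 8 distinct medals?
8! = 40320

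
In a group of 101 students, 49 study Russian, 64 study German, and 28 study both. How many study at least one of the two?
|A∪B| = |A| + |B| - |A∩B| = 49 + 64 - 28 = 85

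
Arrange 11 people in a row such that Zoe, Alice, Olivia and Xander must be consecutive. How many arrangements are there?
Treat the 4 as one block: (11-4+1)! × 4! = 40320 × 24 = 967680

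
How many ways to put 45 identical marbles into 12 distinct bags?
C(45+12-1, 12-1) = C(56, 11) = 148902215280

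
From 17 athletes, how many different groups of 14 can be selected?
C(17,14) = 17!/(14!×3!) = 680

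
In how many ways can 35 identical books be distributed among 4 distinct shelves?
C(35+4-1, 4-1) = C(38, 3) = 8436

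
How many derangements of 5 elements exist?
!5 = Σ_{j=0}^{5} (-1)^j·5!/j! = 120 - 120 + 60 - 20 + 5 - 1 = 44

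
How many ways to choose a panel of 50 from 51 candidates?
C(51,50) = 51!/(50!×1!) = 51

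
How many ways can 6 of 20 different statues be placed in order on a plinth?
P(20,6) = 20!/(20-6)! = 27907200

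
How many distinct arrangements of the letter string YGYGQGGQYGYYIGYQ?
16! / (1! × 6! × 6! × 3!) = 6726720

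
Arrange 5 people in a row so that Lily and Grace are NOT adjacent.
Total - adjacent = 5! - (5-1)!×2 = 120 - 48 = 72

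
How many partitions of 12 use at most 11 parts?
By conjugation, equals partitions of 12 into parts ≤ 11. Let r_j(i) = number of partitions of i into parts ≤ j, for i = 0..12. r_1(i) = 1 for all i; r_j(i) = r_{j-1}(i) + r_j(i-j). Rows j = 2..11: ≤2: 1 1 2 2 3 3 4 4 5 5 6 6 7; ≤3: 1 1 2 3 4 5 7 8 10 12 14 16 19; ≤4: 1 1 2 3 5 6 9 11 15 18 23 27 34; ≤5: 1 1 2 3 5 7 10 13 18 23 30 37 47; ≤6: 1 1 2 3 5 7 11 14 20 26 35 44 58; ≤7: 1 1 2 3 5 7 11 15 21 28 38 49 65; ≤8: 1 1 2 3 5 7 11 15 22 29 40 52 70; ≤9: 1 1 2 3 5 7 11 15 22 30 41 54 73; ≤10: 1 1 2 3 5 7 11 15 22 30 42 55 75; ≤11: 1 1 2 3 5 7 11 15 22 30 42 56 76. r_11(12) = 76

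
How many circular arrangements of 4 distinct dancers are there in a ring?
Circular: fix one position, arrange the rest. (4-1)! = 6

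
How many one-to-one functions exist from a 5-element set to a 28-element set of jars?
P(28,5) = 28!/(28-5)! = 11793600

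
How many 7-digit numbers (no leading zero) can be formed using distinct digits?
First digit: 9 choices (nonzero). Then descending: 9 × 9 × 8 × 7 × 6 × 5 × 4 = 544320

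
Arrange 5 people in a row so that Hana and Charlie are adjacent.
Treat as block: (5-1)! × 2! = 24 × 2 = 48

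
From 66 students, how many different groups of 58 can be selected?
C(66,58) = 66!/(58!×8!) = 5743572120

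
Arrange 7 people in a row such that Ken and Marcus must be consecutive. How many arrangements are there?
Treat the 2 as one block: (7-2+1)! × 2! = 720 × 2 = 1440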